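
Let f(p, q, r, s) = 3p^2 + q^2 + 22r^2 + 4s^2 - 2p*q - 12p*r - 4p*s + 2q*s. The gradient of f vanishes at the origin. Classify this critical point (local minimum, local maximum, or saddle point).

local minimum

The Hessian at the origin is H = [[6, -2, -12, -4], [-2, 2, 0, 2], [-12, 0, 44, 0], [-4, 2, 0, 8]].
Symmetric row and column elimination reduces H to a congruent diagonal form with pivots 6, 4/3, 8, 1/2.
So there are 4 positive pivots.
H is positive definite, so the origin is a strict local minimum.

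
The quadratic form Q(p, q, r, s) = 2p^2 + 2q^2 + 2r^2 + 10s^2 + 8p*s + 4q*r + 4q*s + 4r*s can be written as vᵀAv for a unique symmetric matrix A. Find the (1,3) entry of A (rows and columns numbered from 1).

0

The coefficient of p·r in Q is 0. For a symmetric A this equals A[1,3] + A[3,1] = 2·A[1,3].
So A[1,3] = 0/2 = 0.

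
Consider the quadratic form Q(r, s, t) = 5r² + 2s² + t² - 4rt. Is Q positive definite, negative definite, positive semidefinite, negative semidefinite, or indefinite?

positive definite

The symmetric matrix of Q is A = [[5, 0, -2], [0, 2, 0], [-2, 0, 1]].
Leading principal minors: Δ_1 = 5, Δ_2 = 10, Δ_3 = 2.
All leading principal minors are positive, so by Sylvester's criterion Q is positive definite.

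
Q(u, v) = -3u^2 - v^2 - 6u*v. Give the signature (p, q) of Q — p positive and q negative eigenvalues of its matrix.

Write A = [[-3, -3], [-3, -1]].
Symmetric row and column elimination reduces A to a congruent diagonal form with pivots -3, 2.
Counting signs: 1 positive, 1 negative.

(1, 1)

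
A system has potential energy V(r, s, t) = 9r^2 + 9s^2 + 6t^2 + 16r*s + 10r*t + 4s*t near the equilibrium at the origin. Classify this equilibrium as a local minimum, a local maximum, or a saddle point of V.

local minimum

The Hessian at the origin is H = [[18, 16, 10], [16, 18, 4], [10, 4, 12]].
Congruent diagonalization of H (simultaneous row and column reduction) yields pivots 18, 34/9, 2/17.
That gives 3 positive pivots.
H is positive definite, so the origin is a strict local minimum.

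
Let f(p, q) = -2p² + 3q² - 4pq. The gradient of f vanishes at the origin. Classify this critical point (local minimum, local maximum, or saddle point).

The Hessian at the origin is H = [[-4, -4], [-4, 6]].
det H = -4·6 − (-4)² = -40 < 0, so H is indefinite.
Therefore the origin is a saddle point.

saddle point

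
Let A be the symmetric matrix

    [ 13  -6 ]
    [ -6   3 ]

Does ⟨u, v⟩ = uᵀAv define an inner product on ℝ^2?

yes

For the 2×2 matrix [[13, -6], [-6, 3]]: det = 13·3 − (-6)² = 3, trace = 16.
det > 0 so both eigenvalues share the sign of the trace; trace = 16 > 0 ⇒ both positive.
⟨·,·⟩ is an inner product exactly when A is positive definite.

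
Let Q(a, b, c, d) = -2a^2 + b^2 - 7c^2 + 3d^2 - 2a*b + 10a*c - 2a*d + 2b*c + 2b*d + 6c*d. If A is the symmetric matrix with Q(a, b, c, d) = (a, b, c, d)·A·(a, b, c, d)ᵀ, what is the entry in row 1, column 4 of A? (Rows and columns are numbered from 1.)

The coefficient of a·d in Q is -2. For a symmetric A this equals A[1,4] + A[4,1] = 2·A[1,4].
So A[1,4] = -2/2 = -1.

-1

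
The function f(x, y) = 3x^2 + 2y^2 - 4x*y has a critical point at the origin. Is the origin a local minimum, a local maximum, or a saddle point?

The Hessian at the origin is H = [[6, -4], [-4, 4]].
det H = 6·4 − (-4)² = 8 > 0 and H[1,1] = 6 > 0, so H is positive definite.
Therefore the origin is a local minimum.

local minimum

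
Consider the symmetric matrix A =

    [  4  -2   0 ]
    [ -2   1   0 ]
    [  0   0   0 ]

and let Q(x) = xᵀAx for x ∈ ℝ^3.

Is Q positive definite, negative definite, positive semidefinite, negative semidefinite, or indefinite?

Row-reducing A symmetrically gives the diagonal entries 4, 0, 0.
Counting signs: 1 positive, 2 zero.
Hence Q is positive semidefinite.

positive semidefinite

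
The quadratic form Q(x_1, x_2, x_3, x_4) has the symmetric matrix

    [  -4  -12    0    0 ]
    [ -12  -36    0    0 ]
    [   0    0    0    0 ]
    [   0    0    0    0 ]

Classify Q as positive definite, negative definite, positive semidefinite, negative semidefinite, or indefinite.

Applying the same elementary operations to the rows and columns of A produces a congruent diagonal matrix with entries -4, 0, 0, 0.
That gives 1 negative, 3 zero pivots.
Hence Q is negative semidefinite.

negative semidefinite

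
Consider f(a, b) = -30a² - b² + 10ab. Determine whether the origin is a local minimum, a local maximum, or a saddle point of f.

local maximum

The Hessian at the origin is H = [[-60, 10], [10, -2]].
det H = -60·-2 − (10)² = 20 > 0 and H[1,1] = -60 < 0, so H is negative definite.
Therefore the origin is a local maximum.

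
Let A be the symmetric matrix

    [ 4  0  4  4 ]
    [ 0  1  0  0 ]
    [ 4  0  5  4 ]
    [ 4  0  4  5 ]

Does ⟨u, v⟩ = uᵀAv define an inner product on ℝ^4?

An LDLᵀ factorisation of A has diagonal entries 4, 1, 1, 1.
That gives 4 positive pivots.
Hence Q is positive definite.
⟨·,·⟩ is an inner product exactly when A is positive definite.

yes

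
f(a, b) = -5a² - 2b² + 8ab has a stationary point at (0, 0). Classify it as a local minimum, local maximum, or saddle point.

saddle point

The Hessian at the origin is H = [[-10, 8], [8, -4]].
det H = -10·-4 − (8)² = -24 < 0, so H is indefinite.
Therefore the origin is a saddle point.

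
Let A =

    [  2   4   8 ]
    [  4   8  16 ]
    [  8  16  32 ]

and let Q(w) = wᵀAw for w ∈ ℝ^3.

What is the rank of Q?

Applying the same elementary operations to the rows and columns of A produces a congruent diagonal matrix with entries 2, 0, 0.
So there are 1 positive, 2 zero pivots.
The rank is the number of nonzero pivots: 1.

1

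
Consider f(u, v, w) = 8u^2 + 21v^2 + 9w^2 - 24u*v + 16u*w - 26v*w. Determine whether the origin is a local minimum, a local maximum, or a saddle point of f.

local minimum

The Hessian at the origin is H = [[16, -24, 16], [-24, 42, -26], [16, -26, 18]].
Symmetric row and column elimination reduces H to a congruent diagonal form with pivots 16, 6, 4/3.
So there are 3 positive pivots.
H is positive definite, so the origin is a strict local minimum.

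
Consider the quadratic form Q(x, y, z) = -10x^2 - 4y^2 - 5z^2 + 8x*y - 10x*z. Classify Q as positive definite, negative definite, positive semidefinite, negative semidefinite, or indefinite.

The associated matrix is A = [[-10, 4, -5], [4, -4, 0], [-5, 0, -5]].
Symmetric row and column elimination reduces A to a congruent diagonal form with pivots -10, -12/5, -5/6.
Counting signs: 3 negative.
Hence Q is negative definite.

negative definite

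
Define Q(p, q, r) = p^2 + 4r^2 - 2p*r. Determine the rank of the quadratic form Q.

2

Write A = [[1, 0, -1], [0, 0, 0], [-1, 0, 4]].
Row-reducing A symmetrically gives the diagonal entries 1, 0, 3.
Counting signs: 2 positive, 1 zero.
The rank is the number of nonzero pivots: 2.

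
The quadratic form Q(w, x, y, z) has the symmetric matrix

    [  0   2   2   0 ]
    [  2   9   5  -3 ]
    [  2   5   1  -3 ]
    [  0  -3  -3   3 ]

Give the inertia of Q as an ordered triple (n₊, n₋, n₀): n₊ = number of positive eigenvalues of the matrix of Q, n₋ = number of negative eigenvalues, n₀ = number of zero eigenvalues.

By Sylvester's law of inertia any congruent diagonalization of A has 2 positive, 1 negative and 1 zero entries.

(2, 1, 1)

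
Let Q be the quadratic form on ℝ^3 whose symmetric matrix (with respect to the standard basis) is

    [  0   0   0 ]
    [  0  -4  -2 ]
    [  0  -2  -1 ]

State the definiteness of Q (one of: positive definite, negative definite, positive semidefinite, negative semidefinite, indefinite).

Applying the same elementary operations to the rows and columns of A produces a congruent diagonal matrix with entries 0, -4, 0.
That gives 1 negative, 2 zero pivots.
Hence Q is negative semidefinite.

negative semidefinite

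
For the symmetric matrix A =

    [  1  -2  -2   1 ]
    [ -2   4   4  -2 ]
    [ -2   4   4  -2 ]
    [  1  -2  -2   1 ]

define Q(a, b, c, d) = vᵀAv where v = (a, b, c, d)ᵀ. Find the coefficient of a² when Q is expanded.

The coefficient of a² is the diagonal entry A[1,1] = 1.

1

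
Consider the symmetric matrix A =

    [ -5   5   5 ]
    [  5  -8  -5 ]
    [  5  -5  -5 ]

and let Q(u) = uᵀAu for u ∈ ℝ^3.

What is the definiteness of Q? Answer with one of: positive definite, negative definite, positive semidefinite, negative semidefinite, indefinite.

negative semidefinite

Row-reducing A symmetrically gives the diagonal entries -5, -3, 0.
Counting signs: 2 negative, 1 zero.
Hence Q is negative semidefinite.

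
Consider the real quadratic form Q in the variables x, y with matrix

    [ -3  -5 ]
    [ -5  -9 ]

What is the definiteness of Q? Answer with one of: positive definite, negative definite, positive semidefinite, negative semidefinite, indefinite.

negative definite

An LDLᵀ factorisation of A has diagonal entries -3, -2/3.
Counting signs: 2 negative.
Hence Q is negative definite.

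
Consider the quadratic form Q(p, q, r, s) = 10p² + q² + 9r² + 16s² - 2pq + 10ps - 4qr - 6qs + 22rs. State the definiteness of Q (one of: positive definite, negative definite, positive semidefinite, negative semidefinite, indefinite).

The symmetric matrix of Q is A = [[10, -1, 0, 5], [-1, 1, -2, -3], [0, -2, 9, 11], [5, -3, 11, 16]].
Leading principal minors: Δ_1 = 10, Δ_2 = 9, Δ_3 = 41, Δ_4 = 2.
All leading principal minors are positive, so by Sylvester's criterion Q is positive definite.

positive definite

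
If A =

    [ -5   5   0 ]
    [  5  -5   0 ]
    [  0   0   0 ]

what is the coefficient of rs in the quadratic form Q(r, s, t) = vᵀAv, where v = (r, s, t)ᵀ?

10

The coefficient of rs is A[1,2] + A[2,1] = 2·5 = 10.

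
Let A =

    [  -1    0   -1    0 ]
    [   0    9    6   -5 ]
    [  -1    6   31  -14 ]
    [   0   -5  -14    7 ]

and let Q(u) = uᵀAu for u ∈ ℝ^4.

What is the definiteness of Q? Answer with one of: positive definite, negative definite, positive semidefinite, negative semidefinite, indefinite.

indefinite

Congruent diagonalization of A (simultaneous row and column reduction) yields pivots -1, 9, 28, 10/63.
So there are 3 positive, 1 negative pivots.
Hence Q is indefinite.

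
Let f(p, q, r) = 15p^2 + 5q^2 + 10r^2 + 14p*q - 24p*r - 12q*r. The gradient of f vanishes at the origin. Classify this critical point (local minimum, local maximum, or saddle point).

The Hessian at the origin is H = [[30, 14, -24], [14, 10, -12], [-24, -12, 20]].
An LDLᵀ factorisation of H has diagonal entries 30, 52/15, 8/13.
So there are 3 positive pivots.
H is positive definite, so the origin is a strict local minimum.

local minimum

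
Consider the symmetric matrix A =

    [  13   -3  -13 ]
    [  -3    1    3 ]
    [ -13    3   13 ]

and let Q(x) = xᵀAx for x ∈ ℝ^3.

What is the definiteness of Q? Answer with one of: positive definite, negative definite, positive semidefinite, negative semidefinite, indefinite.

Symmetric row and column elimination reduces A to a congruent diagonal form with pivots 13, 4/13, 0.
Counting signs: 2 positive, 1 zero.
Hence Q is positive semidefinite.

positive semidefinite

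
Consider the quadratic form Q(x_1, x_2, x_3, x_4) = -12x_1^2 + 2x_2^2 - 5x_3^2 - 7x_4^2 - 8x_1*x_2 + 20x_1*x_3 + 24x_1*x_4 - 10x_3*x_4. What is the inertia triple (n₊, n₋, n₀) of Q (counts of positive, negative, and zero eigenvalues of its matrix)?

The symmetric matrix is A = [[-12, -4, 10, 12], [-4, 2, 0, 0], [10, 0, -5, -5], [12, 0, -5, -7]].
By Sylvester's law of inertia any congruent diagonalization of A has 2 positive, 2 negative and 0 zero entries.

(2, 2, 0)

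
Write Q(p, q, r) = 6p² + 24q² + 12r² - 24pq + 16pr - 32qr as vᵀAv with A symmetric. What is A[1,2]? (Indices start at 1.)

The coefficient of p·q in Q is -24. For a symmetric A this equals A[1,2] + A[2,1] = 2·A[1,2].
So A[1,2] = -24/2 = -12.

-12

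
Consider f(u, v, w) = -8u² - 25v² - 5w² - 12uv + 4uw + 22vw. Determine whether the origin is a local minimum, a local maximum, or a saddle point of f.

The Hessian at the origin is H = [[-16, -12, 4], [-12, -50, 22], [4, 22, -10]].
Applying the same elementary operations to the rows and columns of H produces a congruent diagonal matrix with entries -16, -41, -8/41.
Counting signs: 3 negative.
H is negative definite, so the origin is a strict local maximum.

local maximum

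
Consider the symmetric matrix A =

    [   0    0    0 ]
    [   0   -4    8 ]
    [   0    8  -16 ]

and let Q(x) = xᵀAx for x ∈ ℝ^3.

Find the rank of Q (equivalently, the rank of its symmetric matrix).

1

Applying the same elementary operations to the rows and columns of A produces a congruent diagonal matrix with entries 0, -4, 0.
That gives 1 negative, 2 zero pivots.
The rank is the number of nonzero pivots: 1.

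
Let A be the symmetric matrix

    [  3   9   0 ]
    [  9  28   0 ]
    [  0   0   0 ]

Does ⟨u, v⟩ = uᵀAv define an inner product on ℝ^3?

Applying the same elementary operations to the rows and columns of A produces a congruent diagonal matrix with entries 3, 1, 0.
Counting signs: 2 positive, 1 zero.
Hence Q is positive semidefinite.
⟨·,·⟩ is an inner product exactly when A is positive definite.

no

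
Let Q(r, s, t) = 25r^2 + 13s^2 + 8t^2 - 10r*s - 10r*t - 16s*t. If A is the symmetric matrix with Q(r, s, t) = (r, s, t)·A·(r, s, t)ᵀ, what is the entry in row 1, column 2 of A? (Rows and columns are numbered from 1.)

The coefficient of r·s in Q is -10. For a symmetric A this equals A[1,2] + A[2,1] = 2·A[1,2].
So A[1,2] = -10/2 = -5.

-5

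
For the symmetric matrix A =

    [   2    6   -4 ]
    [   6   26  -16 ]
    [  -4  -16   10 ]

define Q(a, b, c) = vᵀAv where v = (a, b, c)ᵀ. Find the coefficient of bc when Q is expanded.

The coefficient of bc is A[2,3] + A[3,2] = 2·(-16) = -32.

-32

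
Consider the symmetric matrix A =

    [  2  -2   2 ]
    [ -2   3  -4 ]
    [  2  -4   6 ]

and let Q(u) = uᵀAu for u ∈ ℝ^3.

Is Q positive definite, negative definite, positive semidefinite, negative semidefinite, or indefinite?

positive semidefinite

Applying the same elementary operations to the rows and columns of A produces a congruent diagonal matrix with entries 2, 1, 0.
So there are 2 positive, 1 zero pivots.
Hence Q is positive semidefinite.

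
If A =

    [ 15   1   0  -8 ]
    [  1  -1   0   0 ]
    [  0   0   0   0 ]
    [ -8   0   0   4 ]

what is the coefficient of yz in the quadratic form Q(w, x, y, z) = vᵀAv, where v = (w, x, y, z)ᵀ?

0

The coefficient of yz is A[3,4] + A[4,3] = 2·0 = 0.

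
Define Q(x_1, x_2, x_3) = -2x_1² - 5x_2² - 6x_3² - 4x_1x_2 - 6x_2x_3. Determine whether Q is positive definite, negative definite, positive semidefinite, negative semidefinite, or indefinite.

negative definite

The symmetric matrix is A = [[-2, -2, 0], [-2, -5, -3], [0, -3, -6]].
Row-reducing A symmetrically gives the diagonal entries -2, -3, -3.
So there are 3 negative pivots.
Hence Q is negative definite.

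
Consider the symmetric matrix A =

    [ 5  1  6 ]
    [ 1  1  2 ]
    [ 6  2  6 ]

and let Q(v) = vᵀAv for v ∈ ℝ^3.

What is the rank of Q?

3

Applying the same elementary operations to the rows and columns of A produces a congruent diagonal matrix with entries 5, 4/5, -2.
Counting signs: 2 positive, 1 negative.
The rank is the number of nonzero pivots: 3.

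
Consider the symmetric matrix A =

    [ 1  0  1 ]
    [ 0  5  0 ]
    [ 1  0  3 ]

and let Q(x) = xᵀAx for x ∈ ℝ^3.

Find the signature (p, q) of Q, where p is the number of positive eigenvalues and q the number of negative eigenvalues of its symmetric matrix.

Congruent diagonalization of A (simultaneous row and column reduction) yields pivots 1, 5, 2.
So there are 3 positive pivots.

(3, 0)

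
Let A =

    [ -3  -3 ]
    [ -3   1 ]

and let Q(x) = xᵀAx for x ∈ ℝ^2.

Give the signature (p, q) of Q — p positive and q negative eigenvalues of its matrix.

(1, 1)

An LDLᵀ factorisation of A has diagonal entries -3, 4.
That gives 1 positive, 1 negative pivots.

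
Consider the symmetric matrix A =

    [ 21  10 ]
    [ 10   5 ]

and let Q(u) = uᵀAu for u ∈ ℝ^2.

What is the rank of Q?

Applying the same elementary operations to the rows and columns of A produces a congruent diagonal matrix with entries 21, 5/21.
Counting signs: 2 positive.
The rank is the number of nonzero pivots: 2.

2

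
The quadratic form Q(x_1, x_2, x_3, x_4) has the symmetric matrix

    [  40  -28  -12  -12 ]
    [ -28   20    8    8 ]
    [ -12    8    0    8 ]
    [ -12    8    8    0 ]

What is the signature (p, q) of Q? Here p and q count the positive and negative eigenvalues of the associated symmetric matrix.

Congruent diagonalization of A (simultaneous row and column reduction) yields pivots 40, 2/5, -4, 0.
That gives 2 positive, 1 negative, 1 zero pivots.

(2, 1)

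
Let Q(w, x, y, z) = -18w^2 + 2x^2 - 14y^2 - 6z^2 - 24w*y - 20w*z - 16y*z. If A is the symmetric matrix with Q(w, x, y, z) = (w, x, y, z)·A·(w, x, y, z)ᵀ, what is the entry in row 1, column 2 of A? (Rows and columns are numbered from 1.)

0

The coefficient of w·x in Q is 0. For a symmetric A this equals A[1,2] + A[2,1] = 2·A[1,2].
So A[1,2] = 0/2 = 0.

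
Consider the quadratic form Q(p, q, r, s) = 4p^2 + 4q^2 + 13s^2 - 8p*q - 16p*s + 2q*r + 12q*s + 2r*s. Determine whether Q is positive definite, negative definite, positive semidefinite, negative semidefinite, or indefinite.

indefinite

The symmetric matrix is A = [[4, -4, 0, -8], [-4, 4, 1, 6], [0, 1, 0, 1], [-8, 6, 1, 13]].
A is congruent to a diagonal matrix with 3 positive, 1 negative and 0 zero entries, so Q is indefinite.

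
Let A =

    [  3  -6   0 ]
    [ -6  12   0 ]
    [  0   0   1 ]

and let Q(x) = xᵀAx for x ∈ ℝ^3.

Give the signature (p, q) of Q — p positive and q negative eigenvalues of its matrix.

Applying the same elementary operations to the rows and columns of A produces a congruent diagonal matrix with entries 3, 0, 1.
That gives 2 positive, 1 zero pivots.

(2, 0)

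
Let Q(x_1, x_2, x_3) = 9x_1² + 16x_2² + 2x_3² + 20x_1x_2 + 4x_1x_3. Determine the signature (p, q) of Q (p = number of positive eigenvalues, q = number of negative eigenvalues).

The associated matrix is A = [[9, 10, 2], [10, 16, 0], [2, 0, 2]].
Applying the same elementary operations to the rows and columns of A produces a congruent diagonal matrix with entries 9, 44/9, 6/11.
That gives 3 positive pivots.

(3, 0)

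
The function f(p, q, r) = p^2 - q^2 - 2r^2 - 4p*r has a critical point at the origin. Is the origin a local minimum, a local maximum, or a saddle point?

The Hessian at the origin is H = [[2, 0, -4], [0, -2, 0], [-4, 0, -4]].
Symmetric row and column elimination reduces H to a congruent diagonal form with pivots 2, -2, -12.
So there are 1 positive, 2 negative pivots.
H is indefinite, so the origin is a saddle point.

saddle point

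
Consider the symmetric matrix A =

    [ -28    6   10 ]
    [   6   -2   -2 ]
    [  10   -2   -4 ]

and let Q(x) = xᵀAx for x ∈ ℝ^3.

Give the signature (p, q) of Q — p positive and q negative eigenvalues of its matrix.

(0, 3)

Congruent diagonalization of A (simultaneous row and column reduction) yields pivots -28, -5/7, -2/5.
So there are 3 negative pivots.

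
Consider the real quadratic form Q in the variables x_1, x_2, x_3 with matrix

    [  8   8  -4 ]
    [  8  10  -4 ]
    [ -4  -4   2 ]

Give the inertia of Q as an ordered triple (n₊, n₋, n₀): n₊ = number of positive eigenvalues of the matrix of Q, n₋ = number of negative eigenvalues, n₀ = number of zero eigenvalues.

Applying the same elementary operations to the rows and columns of A produces a congruent diagonal matrix with entries 8, 2, 0.
That gives 2 positive, 1 zero pivots.

(2, 0, 1)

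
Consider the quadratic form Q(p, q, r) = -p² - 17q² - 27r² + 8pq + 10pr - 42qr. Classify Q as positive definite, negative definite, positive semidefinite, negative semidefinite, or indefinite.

The symmetric matrix is A = [[-1, 4, 5], [4, -17, -21], [5, -21, -27]].
Symmetric row and column elimination reduces A to a congruent diagonal form with pivots -1, -1, -1.
Counting signs: 3 negative.
Hence Q is negative definite.

negative definite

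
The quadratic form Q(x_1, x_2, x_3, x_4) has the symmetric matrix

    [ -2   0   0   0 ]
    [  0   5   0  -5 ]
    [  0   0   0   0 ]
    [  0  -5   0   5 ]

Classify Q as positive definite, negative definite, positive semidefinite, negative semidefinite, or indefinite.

Applying the same elementary operations to the rows and columns of A produces a congruent diagonal matrix with entries -2, 5, 0, 0.
Counting signs: 1 positive, 1 negative, 2 zero.
Hence Q is indefinite.

indefinite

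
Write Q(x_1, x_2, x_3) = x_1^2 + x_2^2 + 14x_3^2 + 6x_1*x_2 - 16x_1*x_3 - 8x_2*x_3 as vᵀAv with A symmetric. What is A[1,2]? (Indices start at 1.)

3

The coefficient of x_1·x_2 in Q is 6. For a symmetric A this equals A[1,2] + A[2,1] = 2·A[1,2].
So A[1,2] = 6/2 = 3.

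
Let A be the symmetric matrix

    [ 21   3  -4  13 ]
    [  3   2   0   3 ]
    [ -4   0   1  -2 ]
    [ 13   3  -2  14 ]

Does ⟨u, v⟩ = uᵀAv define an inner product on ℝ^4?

Symmetric row and column elimination reduces A to a congruent diagonal form with pivots 21, 11/7, 1/33, 5.
So there are 4 positive pivots.
Hence Q is positive definite.
⟨·,·⟩ is an inner product exactly when A is positive definite.

yes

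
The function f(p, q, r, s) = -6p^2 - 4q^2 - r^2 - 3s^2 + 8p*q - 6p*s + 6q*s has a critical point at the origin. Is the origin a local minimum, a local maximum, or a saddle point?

local maximum

The Hessian at the origin is H = [[-12, 8, 0, -6], [8, -8, 0, 6], [0, 0, -2, 0], [-6, 6, 0, -6]].
Congruent diagonalization of H (simultaneous row and column reduction) yields pivots -12, -8/3, -2, -3/2.
Counting signs: 4 negative.
H is negative definite, so the origin is a strict local maximum.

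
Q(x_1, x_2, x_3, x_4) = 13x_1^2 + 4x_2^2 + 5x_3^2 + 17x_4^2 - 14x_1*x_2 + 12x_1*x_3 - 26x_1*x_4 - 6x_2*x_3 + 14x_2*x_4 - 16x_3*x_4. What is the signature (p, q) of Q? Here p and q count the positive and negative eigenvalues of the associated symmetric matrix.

Write A = [[13, -7, 6, -13], [-7, 4, -3, 7], [6, -3, 5, -8], [-13, 7, -8, 17]].
Symmetric row and column elimination reduces A to a congruent diagonal form with pivots 13, 3/13, 2, 2.
Counting signs: 4 positive.

(4, 0)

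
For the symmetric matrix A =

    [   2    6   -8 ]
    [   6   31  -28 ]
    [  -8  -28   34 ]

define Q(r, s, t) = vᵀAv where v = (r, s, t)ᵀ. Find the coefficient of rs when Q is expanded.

12

The coefficient of rs is A[1,2] + A[2,1] = 2·6 = 12.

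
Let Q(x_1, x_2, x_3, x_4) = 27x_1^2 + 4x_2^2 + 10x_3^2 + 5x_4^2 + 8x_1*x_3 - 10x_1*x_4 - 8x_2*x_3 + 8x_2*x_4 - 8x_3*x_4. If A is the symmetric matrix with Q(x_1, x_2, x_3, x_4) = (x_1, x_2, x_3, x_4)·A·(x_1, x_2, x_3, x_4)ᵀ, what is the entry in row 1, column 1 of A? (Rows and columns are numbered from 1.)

The coefficient of x_1^2 in Q is 27, and that is exactly A[1,1].

27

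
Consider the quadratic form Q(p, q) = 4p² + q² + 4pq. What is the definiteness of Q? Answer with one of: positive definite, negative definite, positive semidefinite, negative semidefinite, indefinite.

The symmetric matrix of Q is [[4, 2], [2, 1]].
For the 2×2 matrix [[4, 2], [2, 1]]: det = 4·1 − (2)² = 0, trace = 5.
det = 0 so one eigenvalue is zero; the form is semidefinite with the sign of the trace.

positive semidefinite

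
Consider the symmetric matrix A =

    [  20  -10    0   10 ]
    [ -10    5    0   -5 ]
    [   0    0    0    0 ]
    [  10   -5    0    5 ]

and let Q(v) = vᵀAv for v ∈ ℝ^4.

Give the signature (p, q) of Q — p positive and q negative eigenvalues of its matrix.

(1, 0)

Congruent diagonalization of A (simultaneous row and column reduction) yields pivots 20, 0, 0, 0.
That gives 1 positive, 3 zero pivots.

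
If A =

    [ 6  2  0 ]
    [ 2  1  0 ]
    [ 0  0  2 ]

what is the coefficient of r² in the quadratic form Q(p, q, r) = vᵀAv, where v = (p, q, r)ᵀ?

2

The coefficient of r² is the diagonal entry A[3,3] = 2.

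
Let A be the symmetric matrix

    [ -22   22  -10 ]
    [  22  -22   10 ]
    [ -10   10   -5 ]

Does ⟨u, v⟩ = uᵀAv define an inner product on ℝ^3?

Congruent diagonalization of A (simultaneous row and column reduction) yields pivots -22, 0, -5/11.
So there are 2 negative, 1 zero pivots.
Hence Q is negative semidefinite.
⟨·,·⟩ is an inner product exactly when A is positive definite.

no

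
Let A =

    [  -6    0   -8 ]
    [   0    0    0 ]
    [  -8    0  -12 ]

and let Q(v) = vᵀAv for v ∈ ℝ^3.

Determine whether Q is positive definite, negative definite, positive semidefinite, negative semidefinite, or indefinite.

negative semidefinite

Congruent diagonalization of A (simultaneous row and column reduction) yields pivots -6, 0, -4/3.
So there are 2 negative, 1 zero pivots.
Hence Q is negative semidefinite.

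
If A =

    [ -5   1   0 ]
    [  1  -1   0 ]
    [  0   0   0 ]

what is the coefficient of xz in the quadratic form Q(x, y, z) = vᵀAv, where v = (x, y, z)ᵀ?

0

The coefficient of xz is A[1,3] + A[3,1] = 2·0 = 0.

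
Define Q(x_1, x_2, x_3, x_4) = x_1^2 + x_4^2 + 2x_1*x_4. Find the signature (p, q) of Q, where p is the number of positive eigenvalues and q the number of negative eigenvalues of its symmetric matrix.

Write A = [[1, 0, 0, 1], [0, 0, 0, 0], [0, 0, 0, 0], [1, 0, 0, 1]].
Congruent diagonalization of A (simultaneous row and column reduction) yields pivots 1, 0, 0, 0.
Counting signs: 1 positive, 3 zero.

(1, 0)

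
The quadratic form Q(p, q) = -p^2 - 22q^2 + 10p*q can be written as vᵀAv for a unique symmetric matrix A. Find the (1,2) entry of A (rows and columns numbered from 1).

The coefficient of p·q in Q is 10. For a symmetric A this equals A[1,2] + A[2,1] = 2·A[1,2].
So A[1,2] = 10/2 = 5.

5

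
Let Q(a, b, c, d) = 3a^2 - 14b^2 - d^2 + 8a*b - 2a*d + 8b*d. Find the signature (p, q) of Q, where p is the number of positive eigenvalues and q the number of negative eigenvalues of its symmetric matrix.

The associated matrix is A = [[3, 4, 0, -1], [4, -14, 0, 4], [0, 0, 0, 0], [-1, 4, 0, -1]].
Row-reducing A symmetrically gives the diagonal entries 3, -58/3, 0, 4/29.
Counting signs: 2 positive, 1 negative, 1 zero.

(2, 1)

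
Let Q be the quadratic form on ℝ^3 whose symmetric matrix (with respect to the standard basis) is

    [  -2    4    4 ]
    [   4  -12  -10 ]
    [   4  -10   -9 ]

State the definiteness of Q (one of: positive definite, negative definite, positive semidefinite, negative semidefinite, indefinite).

negative semidefinite

Congruent diagonalization of A (simultaneous row and column reduction) yields pivots -2, -4, 0.
Counting signs: 2 negative, 1 zero.
Hence Q is negative semidefinite.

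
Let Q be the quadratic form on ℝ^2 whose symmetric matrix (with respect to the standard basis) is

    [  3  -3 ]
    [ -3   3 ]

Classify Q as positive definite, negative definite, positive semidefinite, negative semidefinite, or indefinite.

positive semidefinite

Row-reducing A symmetrically gives the diagonal entries 3, 0.
Counting signs: 1 positive, 1 zero.
Hence Q is positive semidefinite.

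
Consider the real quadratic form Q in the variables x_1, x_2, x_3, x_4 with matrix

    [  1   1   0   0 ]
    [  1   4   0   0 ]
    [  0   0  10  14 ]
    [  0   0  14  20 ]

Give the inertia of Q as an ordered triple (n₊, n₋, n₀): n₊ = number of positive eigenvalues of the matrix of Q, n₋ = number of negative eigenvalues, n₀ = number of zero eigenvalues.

(4, 0, 0)

Symmetric row and column elimination reduces A to a congruent diagonal form with pivots 1, 3, 10, 2/5.
That gives 4 positive pivots.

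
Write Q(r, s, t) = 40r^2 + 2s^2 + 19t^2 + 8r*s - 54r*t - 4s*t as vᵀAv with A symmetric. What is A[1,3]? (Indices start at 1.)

The coefficient of r·t in Q is -54. For a symmetric A this equals A[1,3] + A[3,1] = 2·A[1,3].
So A[1,3] = -54/2 = -27.

-27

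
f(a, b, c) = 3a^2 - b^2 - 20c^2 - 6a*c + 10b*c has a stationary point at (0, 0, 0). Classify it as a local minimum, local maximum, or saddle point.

The Hessian at the origin is H = [[6, 0, -6], [0, -2, 10], [-6, 10, -40]].
Applying the same elementary operations to the rows and columns of H produces a congruent diagonal matrix with entries 6, -2, 4.
Counting signs: 2 positive, 1 negative.
H is indefinite, so the origin is a saddle point.

saddle point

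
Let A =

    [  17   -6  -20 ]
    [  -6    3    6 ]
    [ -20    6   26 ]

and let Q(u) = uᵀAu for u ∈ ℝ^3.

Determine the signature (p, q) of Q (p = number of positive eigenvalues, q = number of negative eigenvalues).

Row-reducing A symmetrically gives the diagonal entries 17, 15/17, 6/5.
So there are 3 positive pivots.

(3, 0)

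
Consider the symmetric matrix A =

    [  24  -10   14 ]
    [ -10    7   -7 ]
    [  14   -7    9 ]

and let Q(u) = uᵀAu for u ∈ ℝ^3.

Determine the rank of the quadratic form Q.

3

Congruent diagonalization of A (simultaneous row and column reduction) yields pivots 24, 17/6, 6/17.
So there are 3 positive pivots.
The rank is the number of nonzero pivots: 3.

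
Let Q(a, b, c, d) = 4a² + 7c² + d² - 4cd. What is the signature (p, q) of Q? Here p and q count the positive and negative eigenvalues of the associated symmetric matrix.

Write A = [[4, 0, 0, 0], [0, 0, 0, 0], [0, 0, 7, -2], [0, 0, -2, 1]].
Row-reducing A symmetrically gives the diagonal entries 4, 0, 7, 3/7.
So there are 3 positive, 1 zero pivots.

(3, 0)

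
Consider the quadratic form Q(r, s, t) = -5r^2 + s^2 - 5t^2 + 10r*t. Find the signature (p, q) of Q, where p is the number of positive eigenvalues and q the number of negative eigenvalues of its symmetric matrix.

The symmetric matrix is A = [[-5, 0, 5], [0, 1, 0], [5, 0, -5]].
Congruent diagonalization of A (simultaneous row and column reduction) yields pivots -5, 1, 0.
Counting signs: 1 positive, 1 negative, 1 zero.

(1, 1)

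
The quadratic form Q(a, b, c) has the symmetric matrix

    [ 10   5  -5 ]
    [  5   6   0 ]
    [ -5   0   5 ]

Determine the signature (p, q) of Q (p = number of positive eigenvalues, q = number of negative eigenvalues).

Congruent diagonalization of A (simultaneous row and column reduction) yields pivots 10, 7/2, 5/7.
That gives 3 positive pivots.

(3, 0)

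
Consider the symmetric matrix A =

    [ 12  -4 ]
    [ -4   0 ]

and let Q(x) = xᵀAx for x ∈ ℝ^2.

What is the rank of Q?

2

An LDLᵀ factorisation of A has diagonal entries 12, -4/3.
Counting signs: 1 positive, 1 negative.
The rank is the number of nonzero pivots: 2.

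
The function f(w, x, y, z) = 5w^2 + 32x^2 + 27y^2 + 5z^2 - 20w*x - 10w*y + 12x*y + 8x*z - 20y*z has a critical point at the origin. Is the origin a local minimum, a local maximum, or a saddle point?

The Hessian at the origin is H = [[10, -20, -10, 0], [-20, 64, 12, 8], [-10, 12, 54, -20], [0, 8, -20, 10]].
Symmetric row and column elimination reduces H to a congruent diagonal form with pivots 10, 24, 124/3, 2/31.
So there are 4 positive pivots.
H is positive definite, so the origin is a strict local minimum.

local minimum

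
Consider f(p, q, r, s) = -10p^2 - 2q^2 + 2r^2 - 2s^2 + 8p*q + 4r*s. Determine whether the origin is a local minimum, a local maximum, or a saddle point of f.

The Hessian at the origin is H = [[-20, 8, 0, 0], [8, -4, 0, 0], [0, 0, 4, 4], [0, 0, 4, -4]].
Row-reducing H symmetrically gives the diagonal entries -20, -4/5, 4, -8.
So there are 1 positive, 3 negative pivots.
H is indefinite, so the origin is a saddle point.

saddle point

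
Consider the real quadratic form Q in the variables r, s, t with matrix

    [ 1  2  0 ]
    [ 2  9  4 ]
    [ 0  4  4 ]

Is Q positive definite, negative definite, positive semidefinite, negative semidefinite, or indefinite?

Row-reducing A symmetrically gives the diagonal entries 1, 5, 4/5.
So there are 3 positive pivots.
Hence Q is positive definite.

positive definite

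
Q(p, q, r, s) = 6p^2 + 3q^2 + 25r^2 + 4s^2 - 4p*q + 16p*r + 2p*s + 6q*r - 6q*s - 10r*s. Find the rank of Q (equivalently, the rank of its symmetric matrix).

Write A = [[6, -2, 8, 1], [-2, 3, 3, -3], [8, 3, 25, -5], [1, -3, -5, 4]].
Applying the same elementary operations to the rows and columns of A produces a congruent diagonal matrix with entries 6, 7/3, 4/7, 3/4.
That gives 4 positive pivots.
The rank is the number of nonzero pivots: 4.

4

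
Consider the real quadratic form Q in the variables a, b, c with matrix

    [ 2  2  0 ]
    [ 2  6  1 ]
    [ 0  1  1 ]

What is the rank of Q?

3

Applying the same elementary operations to the rows and columns of A produces a congruent diagonal matrix with entries 2, 4, 3/4.
So there are 3 positive pivots.
The rank is the number of nonzero pivots: 3.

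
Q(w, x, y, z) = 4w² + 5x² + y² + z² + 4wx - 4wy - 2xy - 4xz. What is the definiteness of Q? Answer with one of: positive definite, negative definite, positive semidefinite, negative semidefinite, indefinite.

Write A = [[4, 2, -2, 0], [2, 5, -1, -2], [-2, -1, 1, 0], [0, -2, 0, 1]].
Symmetric row and column elimination reduces A to a congruent diagonal form with pivots 4, 4, 0, 0.
That gives 2 positive, 2 zero pivots.
Hence Q is positive semidefinite.

positive semidefinite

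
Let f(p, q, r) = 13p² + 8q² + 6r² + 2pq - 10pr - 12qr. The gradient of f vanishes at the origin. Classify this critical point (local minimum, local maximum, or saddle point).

local minimum

The Hessian at the origin is H = [[26, 2, -10], [2, 16, -12], [-10, -12, 12]].
Symmetric row and column elimination reduces H to a congruent diagonal form with pivots 26, 206/13, 20/103.
So there are 3 positive pivots.
H is positive definite, so the origin is a strict local minimum.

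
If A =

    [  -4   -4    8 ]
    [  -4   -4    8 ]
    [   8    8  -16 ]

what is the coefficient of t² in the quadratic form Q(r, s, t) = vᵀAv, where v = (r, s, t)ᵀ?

-16

The coefficient of t² is the diagonal entry A[3,3] = -16.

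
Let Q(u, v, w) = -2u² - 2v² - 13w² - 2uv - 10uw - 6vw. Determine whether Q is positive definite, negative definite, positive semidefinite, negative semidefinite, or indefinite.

negative definite

The symmetric matrix is A = [[-2, -1, -5], [-1, -2, -3], [-5, -3, -13]].
Row-reducing A symmetrically gives the diagonal entries -2, -3/2, -1/3.
So there are 3 negative pivots.
Hence Q is negative definite.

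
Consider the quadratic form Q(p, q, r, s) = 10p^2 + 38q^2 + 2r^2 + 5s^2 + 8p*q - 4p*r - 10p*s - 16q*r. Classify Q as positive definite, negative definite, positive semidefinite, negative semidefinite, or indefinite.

positive definite

The symmetric matrix is A = [[10, 4, -2, -5], [4, 38, -8, 0], [-2, -8, 2, 0], [-5, 0, 0, 5]].
An LDLᵀ factorisation of A has diagonal entries 10, 182/5, 16/91, 5/16.
That gives 4 positive pivots.
Hence Q is positive definite.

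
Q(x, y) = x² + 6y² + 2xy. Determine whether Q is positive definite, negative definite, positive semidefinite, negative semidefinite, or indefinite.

positive definite

The associated matrix is A = [[1, 1], [1, 6]].
An LDLᵀ factorisation of A has diagonal entries 1, 5.
Counting signs: 2 positive.
Hence Q is positive definite.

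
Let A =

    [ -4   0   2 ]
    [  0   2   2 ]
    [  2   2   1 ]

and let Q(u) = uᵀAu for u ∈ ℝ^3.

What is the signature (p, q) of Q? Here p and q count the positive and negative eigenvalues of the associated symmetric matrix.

(1, 1)

Symmetric row and column elimination reduces A to a congruent diagonal form with pivots -4, 2, 0.
So there are 1 positive, 1 negative, 1 zero pivots.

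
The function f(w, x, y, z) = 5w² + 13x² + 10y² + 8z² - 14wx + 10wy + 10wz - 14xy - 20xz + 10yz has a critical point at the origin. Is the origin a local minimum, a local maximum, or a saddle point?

local minimum

The Hessian at the origin is H = [[10, -14, 10, 10], [-14, 26, -14, -20], [10, -14, 20, 10], [10, -20, 10, 16]].
An LDLᵀ factorisation of H has diagonal entries 10, 32/5, 10, 3/8.
So there are 4 positive pivots.
H is positive definite, so the origin is a strict local minimum.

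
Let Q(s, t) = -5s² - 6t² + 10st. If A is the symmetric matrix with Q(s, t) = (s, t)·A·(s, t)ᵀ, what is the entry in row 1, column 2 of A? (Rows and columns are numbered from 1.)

5

The coefficient of s·t in Q is 10. For a symmetric A this equals A[1,2] + A[2,1] = 2·A[1,2].
So A[1,2] = 10/2 = 5.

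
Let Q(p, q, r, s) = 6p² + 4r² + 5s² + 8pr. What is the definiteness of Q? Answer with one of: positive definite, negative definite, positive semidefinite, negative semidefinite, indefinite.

positive semidefinite

Write A = [[6, 0, 4, 0], [0, 0, 0, 0], [4, 0, 4, 0], [0, 0, 0, 5]].
Symmetric row and column elimination reduces A to a congruent diagonal form with pivots 6, 0, 4/3, 5.
So there are 3 positive, 1 zero pivots.
Hence Q is positive semidefinite.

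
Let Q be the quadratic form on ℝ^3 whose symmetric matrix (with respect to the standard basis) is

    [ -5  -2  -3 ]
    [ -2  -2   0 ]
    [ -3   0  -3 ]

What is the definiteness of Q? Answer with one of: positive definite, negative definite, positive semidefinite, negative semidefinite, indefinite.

Row-reducing A symmetrically gives the diagonal entries -5, -6/5, 0.
Counting signs: 2 negative, 1 zero.
Hence Q is negative semidefinite.

negative semidefinite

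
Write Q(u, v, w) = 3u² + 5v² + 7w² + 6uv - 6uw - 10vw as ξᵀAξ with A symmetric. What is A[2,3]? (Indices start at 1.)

The coefficient of v·w in Q is -10. For a symmetric A this equals A[2,3] + A[3,2] = 2·A[2,3].
So A[2,3] = -10/2 = -5.

-5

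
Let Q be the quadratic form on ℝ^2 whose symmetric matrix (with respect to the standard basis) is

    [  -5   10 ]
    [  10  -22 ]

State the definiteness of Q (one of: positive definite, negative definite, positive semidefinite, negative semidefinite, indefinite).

negative definite

For the 2×2 matrix [[-5, 10], [10, -22]]: det = -5·-22 − (10)² = 10, trace = -27.
det > 0 so both eigenvalues share the sign of the trace; trace = -27 < 0 ⇒ both negative.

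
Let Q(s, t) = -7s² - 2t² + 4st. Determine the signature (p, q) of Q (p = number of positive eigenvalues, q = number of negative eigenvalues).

The associated matrix is A = [[-7, 2], [2, -2]].
Symmetric row and column elimination reduces A to a congruent diagonal form with pivots -7, -10/7.
So there are 2 negative pivots.

(0, 2)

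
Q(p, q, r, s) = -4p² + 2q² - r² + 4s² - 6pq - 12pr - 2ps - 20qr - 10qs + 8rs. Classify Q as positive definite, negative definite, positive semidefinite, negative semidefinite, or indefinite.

indefinite

Write A = [[-4, -3, -6, -1], [-3, 2, -10, -5], [-6, -10, -1, 4], [-1, -5, 4, 4]].
Symmetric row and column elimination reduces A to a congruent diagonal form with pivots -4, 17/4, 15/17, 0.
So there are 2 positive, 1 negative, 1 zero pivots.
Hence Q is indefinite.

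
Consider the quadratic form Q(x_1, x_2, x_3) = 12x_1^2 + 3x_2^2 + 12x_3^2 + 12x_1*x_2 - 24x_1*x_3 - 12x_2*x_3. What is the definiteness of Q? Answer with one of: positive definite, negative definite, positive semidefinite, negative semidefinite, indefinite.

The symmetric matrix is A = [[12, 6, -12], [6, 3, -6], [-12, -6, 12]].
Congruent diagonalization of A (simultaneous row and column reduction) yields pivots 12, 0, 0.
That gives 1 positive, 2 zero pivots.
Hence Q is positive semidefinite.

positive semidefinite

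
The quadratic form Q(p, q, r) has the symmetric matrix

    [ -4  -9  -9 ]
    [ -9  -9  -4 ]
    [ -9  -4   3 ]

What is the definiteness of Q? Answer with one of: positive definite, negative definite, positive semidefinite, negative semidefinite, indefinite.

Symmetric row and column elimination reduces A to a congruent diagonal form with pivots -4, 45/4, -2/9.
So there are 1 positive, 2 negative pivots.
Hence Q is indefinite.

indefinite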